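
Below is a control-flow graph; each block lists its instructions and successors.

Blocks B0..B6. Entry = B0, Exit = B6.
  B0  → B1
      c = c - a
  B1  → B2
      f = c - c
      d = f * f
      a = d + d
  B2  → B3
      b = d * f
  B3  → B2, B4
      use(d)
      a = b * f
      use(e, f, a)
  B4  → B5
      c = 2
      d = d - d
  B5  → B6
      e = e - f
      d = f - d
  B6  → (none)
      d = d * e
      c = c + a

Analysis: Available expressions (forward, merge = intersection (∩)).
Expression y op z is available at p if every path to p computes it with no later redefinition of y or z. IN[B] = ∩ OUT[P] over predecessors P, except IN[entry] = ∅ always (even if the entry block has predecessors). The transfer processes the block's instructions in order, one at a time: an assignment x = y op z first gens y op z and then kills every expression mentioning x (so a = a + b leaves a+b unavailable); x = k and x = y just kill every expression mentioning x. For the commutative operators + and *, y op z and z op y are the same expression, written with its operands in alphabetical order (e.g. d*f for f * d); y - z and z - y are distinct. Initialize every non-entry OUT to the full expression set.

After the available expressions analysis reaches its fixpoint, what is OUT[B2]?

Fixpoint table:
  B0: | IN={} | OUT={}
  B1: | IN={} | OUT={c-c, d+d, f*f}
  B2: | IN={c-c, d+d, f*f} | OUT={c-c, d*f, d+d, f*f}
  B3: | IN={c-c, d*f, d+d, f*f} | OUT={b*f, c-c, d*f, d+d, f*f}
  B4: | IN={b*f, c-c, d*f, d+d, f*f} | OUT={b*f, f*f}
  B5: | IN={b*f, f*f} | OUT={b*f, f*f}
  B6: | IN={b*f, f*f} | OUT={b*f, f*f}

Merge at B2: IN[B2] = OUT[B1] ∩ OUT[B3] = {c-c, d+d, f*f}
Applying B2's transfer function to that IN value gives OUT[B2] (row B2 above).

Answer: {c-c, d*f, d+d, f*f}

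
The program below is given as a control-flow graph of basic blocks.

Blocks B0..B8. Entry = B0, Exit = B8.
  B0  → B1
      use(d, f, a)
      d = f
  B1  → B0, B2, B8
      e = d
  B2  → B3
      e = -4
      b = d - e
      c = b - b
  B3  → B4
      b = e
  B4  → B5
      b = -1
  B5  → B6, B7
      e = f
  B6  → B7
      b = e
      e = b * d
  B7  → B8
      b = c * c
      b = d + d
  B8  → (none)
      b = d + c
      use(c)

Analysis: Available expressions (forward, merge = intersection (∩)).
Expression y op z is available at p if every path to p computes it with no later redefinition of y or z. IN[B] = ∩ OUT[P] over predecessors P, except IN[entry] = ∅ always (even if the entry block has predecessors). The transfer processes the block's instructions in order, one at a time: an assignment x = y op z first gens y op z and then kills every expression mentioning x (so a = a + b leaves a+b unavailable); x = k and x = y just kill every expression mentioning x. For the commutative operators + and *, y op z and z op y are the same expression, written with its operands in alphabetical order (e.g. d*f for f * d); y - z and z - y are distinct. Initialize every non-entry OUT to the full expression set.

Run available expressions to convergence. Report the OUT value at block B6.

Per-block solution:
  B0:   IN={}   OUT={}
  B1:   IN={}   OUT={}
  B2:   IN={}   OUT={b-b, d-e}
  B3:   IN={b-b, d-e}   OUT={d-e}
  B4:   IN={d-e}   OUT={d-e}
  B5:   IN={d-e}   OUT={}
  B6:   IN={}   OUT={b*d}
  B7:   IN={}   OUT={c*c, d+d}
  B8:   IN={}   OUT={c+d}

Merge at B6: IN[B6] = OUT[B5] = {}
Applying B6's transfer function to that IN value gives OUT[B6] (row B6 above).

Answer: {b*d}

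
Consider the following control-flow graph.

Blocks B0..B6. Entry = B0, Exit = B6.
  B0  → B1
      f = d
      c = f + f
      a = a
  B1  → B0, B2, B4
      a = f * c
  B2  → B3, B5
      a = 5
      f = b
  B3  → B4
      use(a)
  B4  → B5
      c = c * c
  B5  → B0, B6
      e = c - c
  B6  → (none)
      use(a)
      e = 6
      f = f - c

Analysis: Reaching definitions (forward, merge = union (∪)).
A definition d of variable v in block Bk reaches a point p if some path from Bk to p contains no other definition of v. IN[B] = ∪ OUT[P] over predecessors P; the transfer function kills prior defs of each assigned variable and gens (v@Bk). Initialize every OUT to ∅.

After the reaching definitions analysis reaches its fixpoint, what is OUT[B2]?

Answer: {a@B2, c@B0, e@B5, f@B2}

Trace:
Fixpoint table:
  B0: | IN={a@B1, a@B2, c@B0, c@B4, e@B5, f@B0, f@B2} | OUT={a@B0, c@B0, e@B5, f@B0}
  B1: | IN={a@B0, c@B0, e@B5, f@B0} | OUT={a@B1, c@B0, e@B5, f@B0}
  B2: | IN={a@B1, c@B0, e@B5, f@B0} | OUT={a@B2, c@B0, e@B5, f@B2}
  B3: | IN={a@B2, c@B0, e@B5, f@B2} | OUT={a@B2, c@B0, e@B5, f@B2}
  B4: | IN={a@B1, a@B2, c@B0, e@B5, f@B0, f@B2} | OUT={a@B1, a@B2, c@B4, e@B5, f@B0, f@B2}
  B5: | IN={a@B1, a@B2, c@B0, c@B4, e@B5, f@B0, f@B2} | OUT={a@B1, a@B2, c@B0, c@B4, e@B5, f@B0, f@B2}
  B6: | IN={a@B1, a@B2, c@B0, c@B4, e@B5, f@B0, f@B2} | OUT={a@B1, a@B2, c@B0, c@B4, e@B6, f@B6}

Merge at B2: IN[B2] = OUT[B1] = {a@B1, c@B0, e@B5, f@B0}
Applying B2's transfer function to that IN value gives OUT[B2] (row B2 above).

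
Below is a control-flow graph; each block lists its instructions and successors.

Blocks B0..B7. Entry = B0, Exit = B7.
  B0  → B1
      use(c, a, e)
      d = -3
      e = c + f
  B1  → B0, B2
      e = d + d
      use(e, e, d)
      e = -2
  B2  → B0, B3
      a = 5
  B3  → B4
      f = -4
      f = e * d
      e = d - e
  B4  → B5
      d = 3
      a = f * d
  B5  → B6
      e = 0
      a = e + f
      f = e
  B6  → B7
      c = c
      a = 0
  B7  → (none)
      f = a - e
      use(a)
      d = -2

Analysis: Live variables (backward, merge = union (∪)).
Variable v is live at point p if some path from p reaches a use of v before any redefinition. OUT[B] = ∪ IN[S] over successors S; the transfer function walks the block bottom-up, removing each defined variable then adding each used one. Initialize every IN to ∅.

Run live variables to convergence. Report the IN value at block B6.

Answer: {c, e}

Working:
Fixpoint table:
  B0: | IN={a, c, e, f} | OUT={a, c, d, f}
  B1: | IN={a, c, d, f} | OUT={a, c, d, e, f}
  B2: | IN={c, d, e, f} | OUT={a, c, d, e, f}
  B3: | IN={c, d, e} | OUT={c, f}
  B4: | IN={c, f} | OUT={c, f}
  B5: | IN={c, f} | OUT={c, e}
  B6: | IN={c, e} | OUT={a, e}
  B7: | IN={a, e} | OUT={}

Merge at B6: OUT[B6] = IN[B7] = {a, e}
Applying B6's transfer function to that OUT value gives IN[B6] (row B6 above).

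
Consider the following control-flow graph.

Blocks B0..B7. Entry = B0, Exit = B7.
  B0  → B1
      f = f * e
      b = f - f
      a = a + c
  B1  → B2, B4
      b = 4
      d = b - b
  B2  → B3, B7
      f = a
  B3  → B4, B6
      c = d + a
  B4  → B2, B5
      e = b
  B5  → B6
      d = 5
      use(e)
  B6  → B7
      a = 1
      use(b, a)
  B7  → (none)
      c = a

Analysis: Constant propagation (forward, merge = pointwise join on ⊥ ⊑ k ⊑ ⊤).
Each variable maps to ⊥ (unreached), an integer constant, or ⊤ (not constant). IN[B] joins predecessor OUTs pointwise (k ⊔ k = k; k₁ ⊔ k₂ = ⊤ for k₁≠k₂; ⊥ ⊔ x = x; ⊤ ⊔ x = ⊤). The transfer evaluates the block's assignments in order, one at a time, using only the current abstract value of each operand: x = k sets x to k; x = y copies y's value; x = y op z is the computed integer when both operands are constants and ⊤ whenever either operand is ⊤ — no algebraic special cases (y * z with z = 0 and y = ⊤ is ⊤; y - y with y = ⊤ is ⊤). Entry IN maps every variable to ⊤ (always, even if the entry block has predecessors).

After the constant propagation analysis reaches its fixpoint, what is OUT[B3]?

Per-block solution:
  B0:  IN=(all ⊤)  OUT=(all ⊤)
  B1:  IN=(all ⊤)  OUT={b:4, d:0; rest ⊤}
  B2:  IN={b:4, d:0; rest ⊤}  OUT={b:4, d:0; rest ⊤}
  B3:  IN={b:4, d:0; rest ⊤}  OUT={b:4, d:0; rest ⊤}
  B4:  IN={b:4, d:0; rest ⊤}  OUT={b:4, d:0, e:4; rest ⊤}
  B5:  IN={b:4, d:0, e:4; rest ⊤}  OUT={b:4, d:5, e:4; rest ⊤}
  B6:  IN={b:4; rest ⊤}  OUT={a:1, b:4; rest ⊤}
  B7:  IN={b:4; rest ⊤}  OUT={b:4; rest ⊤}

Merge at B3: IN[B3] = OUT[B2] = {a: ⊤, b: 4, c: ⊤, d: 0, e: ⊤, f: ⊤}
Applying B3's transfer function to that IN value gives OUT[B3] (row B3 above).

Answer: {a: ⊤, b: 4, c: ⊤, d: 0, e: ⊤, f: ⊤}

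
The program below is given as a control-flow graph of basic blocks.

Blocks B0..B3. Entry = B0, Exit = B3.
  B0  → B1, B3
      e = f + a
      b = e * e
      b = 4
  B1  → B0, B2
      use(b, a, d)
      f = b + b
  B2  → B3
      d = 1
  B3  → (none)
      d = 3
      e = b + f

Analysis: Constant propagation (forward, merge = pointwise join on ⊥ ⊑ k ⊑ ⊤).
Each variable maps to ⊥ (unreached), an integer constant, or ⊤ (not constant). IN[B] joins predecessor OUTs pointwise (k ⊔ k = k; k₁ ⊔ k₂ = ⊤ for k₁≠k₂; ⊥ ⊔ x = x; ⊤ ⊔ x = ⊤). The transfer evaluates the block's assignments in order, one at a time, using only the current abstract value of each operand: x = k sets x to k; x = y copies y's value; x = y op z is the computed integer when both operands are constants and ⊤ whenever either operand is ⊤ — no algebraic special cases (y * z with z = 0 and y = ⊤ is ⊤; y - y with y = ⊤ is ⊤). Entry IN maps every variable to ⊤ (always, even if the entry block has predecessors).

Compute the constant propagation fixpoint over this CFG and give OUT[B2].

Answer: {a: ⊤, b: 4, c: ⊤, d: 1, e: ⊤, f: 8}

Trace:
Per-block solution:
  B0: | IN=(all ⊤) | OUT={b:4; rest ⊤}
  B1: | IN={b:4; rest ⊤} | OUT={b:4, f:8; rest ⊤}
  B2: | IN={b:4, f:8; rest ⊤} | OUT={b:4, d:1, f:8; rest ⊤}
  B3: | IN={b:4; rest ⊤} | OUT={b:4, d:3; rest ⊤}

Merge at B2: IN[B2] = OUT[B1] = {a: ⊤, b: 4, c: ⊤, d: ⊤, e: ⊤, f: 8}
Applying B2's transfer function to that IN value gives OUT[B2] (row B2 above).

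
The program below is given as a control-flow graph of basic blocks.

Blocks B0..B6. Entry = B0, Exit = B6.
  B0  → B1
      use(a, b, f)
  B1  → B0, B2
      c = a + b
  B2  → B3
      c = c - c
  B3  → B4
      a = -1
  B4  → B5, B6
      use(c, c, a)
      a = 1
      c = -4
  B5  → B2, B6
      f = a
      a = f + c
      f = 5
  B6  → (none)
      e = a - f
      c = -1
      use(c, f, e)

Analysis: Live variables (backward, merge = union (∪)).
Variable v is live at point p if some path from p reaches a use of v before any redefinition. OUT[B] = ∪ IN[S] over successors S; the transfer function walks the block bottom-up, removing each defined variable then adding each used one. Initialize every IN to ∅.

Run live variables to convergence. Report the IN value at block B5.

Fixpoint table:
  B0: | IN={a, b, f} | OUT={a, b, f}
  B1: | IN={a, b, f} | OUT={a, b, c, f}
  B2: | IN={c, f} | OUT={c, f}
  B3: | IN={c, f} | OUT={a, c, f}
  B4: | IN={a, c, f} | OUT={a, c, f}
  B5: | IN={a, c} | OUT={a, c, f}
  B6: | IN={a, f} | OUT={}

Merge at B5: OUT[B5] = IN[B2] ⊔ IN[B6] = {a, c, f}
Applying B5's transfer function to that OUT value gives IN[B5] (row B5 above).

Answer: {a, c}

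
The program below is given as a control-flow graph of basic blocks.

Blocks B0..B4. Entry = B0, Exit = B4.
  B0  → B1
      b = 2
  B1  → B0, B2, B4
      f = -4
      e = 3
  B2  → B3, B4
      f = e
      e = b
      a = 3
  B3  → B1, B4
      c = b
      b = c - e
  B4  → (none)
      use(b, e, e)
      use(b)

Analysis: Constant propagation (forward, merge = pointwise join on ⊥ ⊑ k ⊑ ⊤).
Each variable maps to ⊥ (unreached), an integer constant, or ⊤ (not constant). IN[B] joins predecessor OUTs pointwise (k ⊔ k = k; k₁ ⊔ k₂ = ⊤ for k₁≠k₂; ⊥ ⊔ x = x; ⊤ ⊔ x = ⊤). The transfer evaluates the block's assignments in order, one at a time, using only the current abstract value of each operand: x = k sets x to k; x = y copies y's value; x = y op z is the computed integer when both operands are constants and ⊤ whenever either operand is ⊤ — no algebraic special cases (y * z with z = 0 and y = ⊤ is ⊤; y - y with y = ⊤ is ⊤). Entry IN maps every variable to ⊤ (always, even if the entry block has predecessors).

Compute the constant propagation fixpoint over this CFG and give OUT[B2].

Answer: {a: 3, b: ⊤, c: ⊤, d: ⊤, e: ⊤, f: 3}

Working:
Converged values:
  B0: | IN=(all ⊤) | OUT={b:2; rest ⊤}
  B1: | IN=(all ⊤) | OUT={e:3, f:-4; rest ⊤}
  B2: | IN={e:3, f:-4; rest ⊤} | OUT={a:3, f:3; rest ⊤}
  B3: | IN={a:3, f:3; rest ⊤} | OUT={a:3, f:3; rest ⊤}
  B4: | IN=(all ⊤) | OUT=(all ⊤)

Merge at B2: IN[B2] = OUT[B1] = {a: ⊤, b: ⊤, c: ⊤, d: ⊤, e: 3, f: -4}
Applying B2's transfer function to that IN value gives OUT[B2] (row B2 above).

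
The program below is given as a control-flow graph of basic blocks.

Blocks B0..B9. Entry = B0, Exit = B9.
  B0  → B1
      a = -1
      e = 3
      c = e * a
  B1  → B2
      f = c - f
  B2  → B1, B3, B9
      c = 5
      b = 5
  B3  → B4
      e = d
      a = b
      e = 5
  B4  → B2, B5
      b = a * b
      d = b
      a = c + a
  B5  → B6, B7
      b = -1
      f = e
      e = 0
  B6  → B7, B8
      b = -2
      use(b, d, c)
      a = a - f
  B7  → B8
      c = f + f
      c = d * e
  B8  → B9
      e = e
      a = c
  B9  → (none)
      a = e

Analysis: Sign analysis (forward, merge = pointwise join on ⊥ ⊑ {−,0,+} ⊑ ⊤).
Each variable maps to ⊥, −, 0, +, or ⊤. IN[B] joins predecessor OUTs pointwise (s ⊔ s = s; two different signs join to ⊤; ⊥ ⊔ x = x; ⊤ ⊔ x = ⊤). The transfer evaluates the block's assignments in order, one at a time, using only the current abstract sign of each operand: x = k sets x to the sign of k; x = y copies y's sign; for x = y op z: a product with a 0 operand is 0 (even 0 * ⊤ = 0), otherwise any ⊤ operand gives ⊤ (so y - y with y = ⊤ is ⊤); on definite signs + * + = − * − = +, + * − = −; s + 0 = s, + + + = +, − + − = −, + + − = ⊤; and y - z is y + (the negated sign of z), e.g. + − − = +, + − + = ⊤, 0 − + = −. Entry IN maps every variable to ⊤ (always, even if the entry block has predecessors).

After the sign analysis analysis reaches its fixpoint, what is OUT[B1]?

Per-block solution:
  B0: | IN=(all ⊤) | OUT={a:-, c:-, e:+; rest ⊤}
  B1: | IN={e:+; rest ⊤} | OUT={e:+; rest ⊤}
  B2: | IN={e:+; rest ⊤} | OUT={b:+, c:+, e:+; rest ⊤}
  B3: | IN={b:+, c:+, e:+; rest ⊤} | OUT={a:+, b:+, c:+, e:+; rest ⊤}
  B4: | IN={a:+, b:+, c:+, e:+; rest ⊤} | OUT={a:+, b:+, c:+, d:+, e:+; rest ⊤}
  B5: | IN={a:+, b:+, c:+, d:+, e:+; rest ⊤} | OUT={a:+, b:-, c:+, d:+, e:0, f:+; rest ⊤}
  B6: | IN={a:+, b:-, c:+, d:+, e:0, f:+; rest ⊤} | OUT={b:-, c:+, d:+, e:0, f:+; rest ⊤}
  B7: | IN={b:-, c:+, d:+, e:0, f:+; rest ⊤} | OUT={b:-, c:0, d:+, e:0, f:+; rest ⊤}
  B8: | IN={b:-, d:+, e:0, f:+; rest ⊤} | OUT={b:-, d:+, e:0, f:+; rest ⊤}
  B9: | IN=(all ⊤) | OUT=(all ⊤)

Merge at B1: IN[B1] = OUT[B0] ⊔ OUT[B2] = {a: ⊤, b: ⊤, c: ⊤, d: ⊤, e: +, f: ⊤}
Applying B1's transfer function to that IN value gives OUT[B1] (row B1 above).

Answer: {a: ⊤, b: ⊤, c: ⊤, d: ⊤, e: +, f: ⊤}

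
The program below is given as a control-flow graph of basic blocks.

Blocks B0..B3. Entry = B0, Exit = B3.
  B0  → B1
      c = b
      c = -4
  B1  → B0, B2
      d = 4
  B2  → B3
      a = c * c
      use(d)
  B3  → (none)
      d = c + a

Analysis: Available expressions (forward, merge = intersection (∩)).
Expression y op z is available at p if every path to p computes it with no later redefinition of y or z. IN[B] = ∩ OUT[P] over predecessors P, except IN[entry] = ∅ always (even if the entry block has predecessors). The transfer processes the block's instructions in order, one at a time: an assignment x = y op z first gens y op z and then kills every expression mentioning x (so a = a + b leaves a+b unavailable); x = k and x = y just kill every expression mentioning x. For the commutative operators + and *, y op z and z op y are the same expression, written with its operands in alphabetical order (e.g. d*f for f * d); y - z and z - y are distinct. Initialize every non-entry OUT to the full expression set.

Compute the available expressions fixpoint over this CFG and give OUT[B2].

Answer: {c*c}

Trace:
Converged values:
  B0:  IN={}  OUT={}
  B1:  IN={}  OUT={}
  B2:  IN={}  OUT={c*c}
  B3:  IN={c*c}  OUT={a+c, c*c}

Merge at B2: IN[B2] = OUT[B1] = {}
Applying B2's transfer function to that IN value gives OUT[B2] (row B2 above).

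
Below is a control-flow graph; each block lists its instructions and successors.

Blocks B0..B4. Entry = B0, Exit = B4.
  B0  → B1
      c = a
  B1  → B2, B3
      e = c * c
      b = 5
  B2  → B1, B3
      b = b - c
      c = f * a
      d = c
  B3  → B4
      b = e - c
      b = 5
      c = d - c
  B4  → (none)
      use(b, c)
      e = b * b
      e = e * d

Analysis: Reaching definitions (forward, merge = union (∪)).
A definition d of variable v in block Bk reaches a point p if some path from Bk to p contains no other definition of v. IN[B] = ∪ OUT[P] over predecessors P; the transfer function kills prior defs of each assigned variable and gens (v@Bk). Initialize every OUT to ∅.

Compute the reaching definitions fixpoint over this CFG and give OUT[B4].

Fixpoint table:
  B0:  IN={}  OUT={c@B0}
  B1:  IN={b@B2, c@B0, c@B2, d@B2, e@B1}  OUT={b@B1, c@B0, c@B2, d@B2, e@B1}
  B2:  IN={b@B1, c@B0, c@B2, d@B2, e@B1}  OUT={b@B2, c@B2, d@B2, e@B1}
  B3:  IN={b@B1, b@B2, c@B0, c@B2, d@B2, e@B1}  OUT={b@B3, c@B3, d@B2, e@B1}
  B4:  IN={b@B3, c@B3, d@B2, e@B1}  OUT={b@B3, c@B3, d@B2, e@B4}

Merge at B4: IN[B4] = OUT[B3] = {b@B3, c@B3, d@B2, e@B1}
Applying B4's transfer function to that IN value gives OUT[B4] (row B4 above).

Answer: {b@B3, c@B3, d@B2, e@B4}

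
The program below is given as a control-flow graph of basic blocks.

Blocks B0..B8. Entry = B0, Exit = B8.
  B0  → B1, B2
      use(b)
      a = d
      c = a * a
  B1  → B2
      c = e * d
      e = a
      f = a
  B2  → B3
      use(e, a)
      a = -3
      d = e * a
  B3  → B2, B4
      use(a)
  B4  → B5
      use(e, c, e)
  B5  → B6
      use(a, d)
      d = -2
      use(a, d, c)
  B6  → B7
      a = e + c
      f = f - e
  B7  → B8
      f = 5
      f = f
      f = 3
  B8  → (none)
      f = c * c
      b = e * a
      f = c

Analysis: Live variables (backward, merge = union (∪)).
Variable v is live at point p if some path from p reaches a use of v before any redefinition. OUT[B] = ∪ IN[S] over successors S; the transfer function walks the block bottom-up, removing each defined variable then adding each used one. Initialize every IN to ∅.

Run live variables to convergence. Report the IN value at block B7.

Converged values:
  B0:   IN={b, d, e, f}   OUT={a, c, d, e, f}
  B1:   IN={a, d, e}   OUT={a, c, e, f}
  B2:   IN={a, c, e, f}   OUT={a, c, d, e, f}
  B3:   IN={a, c, d, e, f}   OUT={a, c, d, e, f}
  B4:   IN={a, c, d, e, f}   OUT={a, c, d, e, f}
  B5:   IN={a, c, d, e, f}   OUT={c, e, f}
  B6:   IN={c, e, f}   OUT={a, c, e}
  B7:   IN={a, c, e}   OUT={a, c, e}
  B8:   IN={a, c, e}   OUT={}

Merge at B7: OUT[B7] = IN[B8] = {a, c, e}
Applying B7's transfer function to that OUT value gives IN[B7] (row B7 above).

Answer: {a, c, e}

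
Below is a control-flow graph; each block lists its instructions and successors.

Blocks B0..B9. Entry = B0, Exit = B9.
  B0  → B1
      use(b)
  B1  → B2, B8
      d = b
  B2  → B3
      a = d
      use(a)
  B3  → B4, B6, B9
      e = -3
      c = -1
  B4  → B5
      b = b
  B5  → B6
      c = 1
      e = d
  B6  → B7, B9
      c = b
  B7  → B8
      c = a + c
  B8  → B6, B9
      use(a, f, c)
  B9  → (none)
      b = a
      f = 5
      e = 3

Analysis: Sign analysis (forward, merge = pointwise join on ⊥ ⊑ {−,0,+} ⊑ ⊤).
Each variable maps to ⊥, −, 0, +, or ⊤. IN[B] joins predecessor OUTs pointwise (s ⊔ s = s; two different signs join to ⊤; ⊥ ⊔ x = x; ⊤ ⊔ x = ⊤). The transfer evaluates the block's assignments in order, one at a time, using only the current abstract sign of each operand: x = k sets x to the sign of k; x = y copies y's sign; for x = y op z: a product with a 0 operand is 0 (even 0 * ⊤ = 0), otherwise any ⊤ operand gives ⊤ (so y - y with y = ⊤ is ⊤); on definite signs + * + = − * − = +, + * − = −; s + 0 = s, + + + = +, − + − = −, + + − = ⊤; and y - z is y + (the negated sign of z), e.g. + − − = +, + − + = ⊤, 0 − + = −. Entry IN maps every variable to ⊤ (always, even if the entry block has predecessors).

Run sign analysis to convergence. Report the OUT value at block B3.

Converged values:
  B0: | IN=(all ⊤) | OUT=(all ⊤)
  B1: | IN=(all ⊤) | OUT=(all ⊤)
  B2: | IN=(all ⊤) | OUT=(all ⊤)
  B3: | IN=(all ⊤) | OUT={c:-, e:-; rest ⊤}
  B4: | IN={c:-, e:-; rest ⊤} | OUT={c:-, e:-; rest ⊤}
  B5: | IN={c:-, e:-; rest ⊤} | OUT={c:+; rest ⊤}
  B6: | IN=(all ⊤) | OUT=(all ⊤)
  B7: | IN=(all ⊤) | OUT=(all ⊤)
  B8: | IN=(all ⊤) | OUT=(all ⊤)
  B9: | IN=(all ⊤) | OUT={e:+, f:+; rest ⊤}

Merge at B3: IN[B3] = OUT[B2] = {a: ⊤, b: ⊤, c: ⊤, d: ⊤, e: ⊤, f: ⊤}
Applying B3's transfer function to that IN value gives OUT[B3] (row B3 above).

Answer: {a: ⊤, b: ⊤, c: -, d: ⊤, e: -, f: ⊤}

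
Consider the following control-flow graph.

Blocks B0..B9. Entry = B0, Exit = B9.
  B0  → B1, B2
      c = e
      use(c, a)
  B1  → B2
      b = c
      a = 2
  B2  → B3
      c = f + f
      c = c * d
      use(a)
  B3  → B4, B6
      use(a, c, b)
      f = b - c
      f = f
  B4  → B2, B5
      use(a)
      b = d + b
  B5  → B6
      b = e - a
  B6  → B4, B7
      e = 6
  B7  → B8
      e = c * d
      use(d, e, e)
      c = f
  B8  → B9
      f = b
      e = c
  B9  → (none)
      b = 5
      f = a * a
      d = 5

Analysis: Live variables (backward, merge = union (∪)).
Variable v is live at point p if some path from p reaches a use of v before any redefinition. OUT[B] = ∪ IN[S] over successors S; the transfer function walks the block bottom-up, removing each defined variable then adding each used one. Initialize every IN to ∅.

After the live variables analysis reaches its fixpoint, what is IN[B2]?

Answer: {a, b, d, e, f}

Working:
Converged values:
  B0:   IN={a, b, d, e, f}   OUT={a, b, c, d, e, f}
  B1:   IN={c, d, e, f}   OUT={a, b, d, e, f}
  B2:   IN={a, b, d, e, f}   OUT={a, b, c, d, e}
  B3:   IN={a, b, c, d, e}   OUT={a, b, c, d, e, f}
  B4:   IN={a, b, c, d, e, f}   OUT={a, b, c, d, e, f}
  B5:   IN={a, c, d, e, f}   OUT={a, b, c, d, f}
  B6:   IN={a, b, c, d, f}   OUT={a, b, c, d, e, f}
  B7:   IN={a, b, c, d, f}   OUT={a, b, c}
  B8:   IN={a, b, c}   OUT={a}
  B9:   IN={a}   OUT={}

Merge at B2: OUT[B2] = IN[B3] = {a, b, c, d, e}
Applying B2's transfer function to that OUT value gives IN[B2] (row B2 above).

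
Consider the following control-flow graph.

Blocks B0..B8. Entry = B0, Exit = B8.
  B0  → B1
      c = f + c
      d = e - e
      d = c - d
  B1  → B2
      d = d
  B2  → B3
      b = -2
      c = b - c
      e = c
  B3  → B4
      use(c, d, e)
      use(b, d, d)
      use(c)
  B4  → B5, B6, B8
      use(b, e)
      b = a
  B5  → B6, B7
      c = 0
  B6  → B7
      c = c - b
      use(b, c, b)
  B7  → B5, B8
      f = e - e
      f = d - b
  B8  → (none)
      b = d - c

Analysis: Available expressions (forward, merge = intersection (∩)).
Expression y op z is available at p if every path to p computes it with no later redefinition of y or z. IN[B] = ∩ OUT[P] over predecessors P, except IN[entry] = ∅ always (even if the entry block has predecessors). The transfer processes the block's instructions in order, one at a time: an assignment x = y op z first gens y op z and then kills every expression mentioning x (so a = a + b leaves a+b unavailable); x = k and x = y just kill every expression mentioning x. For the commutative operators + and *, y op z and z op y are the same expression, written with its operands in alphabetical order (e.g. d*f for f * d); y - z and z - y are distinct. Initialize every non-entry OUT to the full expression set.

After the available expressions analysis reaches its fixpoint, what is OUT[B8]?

Per-block solution:
  B0: | IN={} | OUT={e-e}
  B1: | IN={e-e} | OUT={e-e}
  B2: | IN={e-e} | OUT={}
  B3: | IN={} | OUT={}
  B4: | IN={} | OUT={}
  B5: | IN={} | OUT={}
  B6: | IN={} | OUT={}
  B7: | IN={} | OUT={d-b, e-e}
  B8: | IN={} | OUT={d-c}

Merge at B8: IN[B8] = OUT[B4] ∩ OUT[B7] = {}
Applying B8's transfer function to that IN value gives OUT[B8] (row B8 above).

Answer: {d-c}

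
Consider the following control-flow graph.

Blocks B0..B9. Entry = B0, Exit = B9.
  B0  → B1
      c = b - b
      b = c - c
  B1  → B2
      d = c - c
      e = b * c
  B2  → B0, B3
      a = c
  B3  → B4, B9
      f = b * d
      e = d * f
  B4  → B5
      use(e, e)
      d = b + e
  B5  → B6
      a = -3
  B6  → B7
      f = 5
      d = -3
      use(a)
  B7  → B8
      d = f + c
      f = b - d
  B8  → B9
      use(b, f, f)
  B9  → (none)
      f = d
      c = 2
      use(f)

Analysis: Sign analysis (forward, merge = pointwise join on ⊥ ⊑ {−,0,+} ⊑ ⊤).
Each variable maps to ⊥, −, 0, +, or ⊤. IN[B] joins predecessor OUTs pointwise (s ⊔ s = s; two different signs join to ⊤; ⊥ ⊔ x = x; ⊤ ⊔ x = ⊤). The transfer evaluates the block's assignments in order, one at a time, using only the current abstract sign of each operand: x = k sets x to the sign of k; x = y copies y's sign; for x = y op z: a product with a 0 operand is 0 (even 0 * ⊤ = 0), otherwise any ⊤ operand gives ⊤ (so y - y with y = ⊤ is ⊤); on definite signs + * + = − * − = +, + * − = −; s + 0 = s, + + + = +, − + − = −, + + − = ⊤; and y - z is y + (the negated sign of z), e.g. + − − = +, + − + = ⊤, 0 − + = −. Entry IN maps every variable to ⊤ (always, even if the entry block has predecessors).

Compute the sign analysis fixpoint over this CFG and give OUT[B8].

Answer: {a: -, b: ⊤, c: ⊤, d: ⊤, e: ⊤, f: ⊤}

Derivation:
Converged values:
  B0: | IN=(all ⊤) | OUT=(all ⊤)
  B1: | IN=(all ⊤) | OUT=(all ⊤)
  B2: | IN=(all ⊤) | OUT=(all ⊤)
  B3: | IN=(all ⊤) | OUT=(all ⊤)
  B4: | IN=(all ⊤) | OUT=(all ⊤)
  B5: | IN=(all ⊤) | OUT={a:-; rest ⊤}
  B6: | IN={a:-; rest ⊤} | OUT={a:-, d:-, f:+; rest ⊤}
  B7: | IN={a:-, d:-, f:+; rest ⊤} | OUT={a:-; rest ⊤}
  B8: | IN={a:-; rest ⊤} | OUT={a:-; rest ⊤}
  B9: | IN=(all ⊤) | OUT={c:+; rest ⊤}

Merge at B8: IN[B8] = OUT[B7] = {a: -, b: ⊤, c: ⊤, d: ⊤, e: ⊤, f: ⊤}
Applying B8's transfer function to that IN value gives OUT[B8] (row B8 above).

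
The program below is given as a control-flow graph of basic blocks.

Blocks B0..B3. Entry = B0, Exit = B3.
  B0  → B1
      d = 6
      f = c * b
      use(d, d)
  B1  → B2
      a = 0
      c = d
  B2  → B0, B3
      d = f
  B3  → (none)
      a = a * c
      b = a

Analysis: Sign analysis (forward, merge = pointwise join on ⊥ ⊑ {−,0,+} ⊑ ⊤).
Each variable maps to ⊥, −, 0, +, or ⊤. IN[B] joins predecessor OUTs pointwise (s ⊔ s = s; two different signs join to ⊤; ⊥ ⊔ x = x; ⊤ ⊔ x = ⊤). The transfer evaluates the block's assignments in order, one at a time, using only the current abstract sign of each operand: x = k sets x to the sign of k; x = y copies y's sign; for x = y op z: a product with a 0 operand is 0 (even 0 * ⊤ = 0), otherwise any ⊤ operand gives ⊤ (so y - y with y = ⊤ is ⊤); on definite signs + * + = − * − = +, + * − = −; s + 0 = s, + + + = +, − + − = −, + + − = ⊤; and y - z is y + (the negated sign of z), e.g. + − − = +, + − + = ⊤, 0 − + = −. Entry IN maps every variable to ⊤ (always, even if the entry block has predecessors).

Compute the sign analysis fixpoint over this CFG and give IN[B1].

Fixpoint table:
  B0:   IN=(all ⊤)   OUT={d:+; rest ⊤}
  B1:   IN={d:+; rest ⊤}   OUT={a:0, c:+, d:+; rest ⊤}
  B2:   IN={a:0, c:+, d:+; rest ⊤}   OUT={a:0, c:+; rest ⊤}
  B3:   IN={a:0, c:+; rest ⊤}   OUT={a:0, b:0, c:+; rest ⊤}

Merge at B1: IN[B1] = OUT[B0] = {a: ⊤, b: ⊤, c: ⊤, d: +, e: ⊤, f: ⊤}

Answer: {a: ⊤, b: ⊤, c: ⊤, d: +, e: ⊤, f: ⊤}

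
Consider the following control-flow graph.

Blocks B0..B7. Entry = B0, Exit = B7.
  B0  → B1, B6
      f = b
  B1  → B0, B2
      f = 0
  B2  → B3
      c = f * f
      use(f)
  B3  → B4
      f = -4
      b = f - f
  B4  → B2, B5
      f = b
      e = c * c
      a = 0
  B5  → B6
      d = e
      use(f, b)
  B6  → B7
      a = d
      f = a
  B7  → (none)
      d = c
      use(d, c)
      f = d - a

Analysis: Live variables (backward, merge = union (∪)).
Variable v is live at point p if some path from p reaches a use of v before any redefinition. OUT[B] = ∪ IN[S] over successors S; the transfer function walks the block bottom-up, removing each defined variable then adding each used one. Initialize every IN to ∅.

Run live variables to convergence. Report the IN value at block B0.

Converged values:
  B0:  IN={b, c, d}  OUT={b, c, d}
  B1:  IN={b, c, d}  OUT={b, c, d, f}
  B2:  IN={f}  OUT={c}
  B3:  IN={c}  OUT={b, c}
  B4:  IN={b, c}  OUT={b, c, e, f}
  B5:  IN={b, c, e, f}  OUT={c, d}
  B6:  IN={c, d}  OUT={a, c}
  B7:  IN={a, c}  OUT={}

Merge at B0: OUT[B0] = IN[B1] ⊔ IN[B6] = {b, c, d}
Applying B0's transfer function to that OUT value gives IN[B0] (row B0 above).

Answer: {b, c, d}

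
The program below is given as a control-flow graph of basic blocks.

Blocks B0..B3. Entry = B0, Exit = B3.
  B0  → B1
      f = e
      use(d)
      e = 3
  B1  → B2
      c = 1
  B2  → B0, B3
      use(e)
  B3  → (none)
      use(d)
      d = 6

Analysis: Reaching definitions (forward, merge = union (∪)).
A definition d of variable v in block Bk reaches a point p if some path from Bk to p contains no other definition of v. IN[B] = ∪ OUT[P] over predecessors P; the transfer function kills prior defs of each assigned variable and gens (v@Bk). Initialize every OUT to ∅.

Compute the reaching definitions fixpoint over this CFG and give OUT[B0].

Answer: {c@B1, e@B0, f@B0}

Working:
Fixpoint table:
  B0:  IN={c@B1, e@B0, f@B0}  OUT={c@B1, e@B0, f@B0}
  B1:  IN={c@B1, e@B0, f@B0}  OUT={c@B1, e@B0, f@B0}
  B2:  IN={c@B1, e@B0, f@B0}  OUT={c@B1, e@B0, f@B0}
  B3:  IN={c@B1, e@B0, f@B0}  OUT={c@B1, d@B3, e@B0, f@B0}

Merge at B0 (entry node, so the boundary value {} is joined with the incoming edge(s)): IN[B0] = {} ⊔ OUT[B2] = {c@B1, e@B0, f@B0}
Applying B0's transfer function to that IN value gives OUT[B0] (row B0 above).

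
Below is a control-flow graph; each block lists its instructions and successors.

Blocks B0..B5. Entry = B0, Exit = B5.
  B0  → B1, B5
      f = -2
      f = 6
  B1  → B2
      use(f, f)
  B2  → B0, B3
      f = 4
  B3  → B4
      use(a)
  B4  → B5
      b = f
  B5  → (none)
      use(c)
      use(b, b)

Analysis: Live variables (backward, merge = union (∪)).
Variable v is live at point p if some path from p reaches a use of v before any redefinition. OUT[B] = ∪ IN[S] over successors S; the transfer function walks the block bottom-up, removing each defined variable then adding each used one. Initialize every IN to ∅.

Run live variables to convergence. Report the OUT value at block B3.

Converged values:
  B0:   IN={a, b, c}   OUT={a, b, c, f}
  B1:   IN={a, b, c, f}   OUT={a, b, c}
  B2:   IN={a, b, c}   OUT={a, b, c, f}
  B3:   IN={a, c, f}   OUT={c, f}
  B4:   IN={c, f}   OUT={b, c}
  B5:   IN={b, c}   OUT={}

Merge at B3: OUT[B3] = IN[B4] = {c, f}

Answer: {c, f}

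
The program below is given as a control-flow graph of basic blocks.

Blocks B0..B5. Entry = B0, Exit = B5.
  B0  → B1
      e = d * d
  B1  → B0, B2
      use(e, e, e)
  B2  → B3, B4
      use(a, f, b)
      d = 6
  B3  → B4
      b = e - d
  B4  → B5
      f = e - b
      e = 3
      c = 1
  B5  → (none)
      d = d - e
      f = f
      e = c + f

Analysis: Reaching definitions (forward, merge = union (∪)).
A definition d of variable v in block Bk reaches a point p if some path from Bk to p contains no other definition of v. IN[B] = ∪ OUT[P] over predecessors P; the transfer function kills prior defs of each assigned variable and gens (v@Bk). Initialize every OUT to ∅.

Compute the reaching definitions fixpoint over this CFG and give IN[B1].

Converged values:
  B0:   IN={e@B0}   OUT={e@B0}
  B1:   IN={e@B0}   OUT={e@B0}
  B2:   IN={e@B0}   OUT={d@B2, e@B0}
  B3:   IN={d@B2, e@B0}   OUT={b@B3, d@B2, e@B0}
  B4:   IN={b@B3, d@B2, e@B0}   OUT={b@B3, c@B4, d@B2, e@B4, f@B4}
  B5:   IN={b@B3, c@B4, d@B2, e@B4, f@B4}   OUT={b@B3, c@B4, d@B5, e@B5, f@B5}

Merge at B1: IN[B1] = OUT[B0] = {e@B0}

Answer: {e@B0}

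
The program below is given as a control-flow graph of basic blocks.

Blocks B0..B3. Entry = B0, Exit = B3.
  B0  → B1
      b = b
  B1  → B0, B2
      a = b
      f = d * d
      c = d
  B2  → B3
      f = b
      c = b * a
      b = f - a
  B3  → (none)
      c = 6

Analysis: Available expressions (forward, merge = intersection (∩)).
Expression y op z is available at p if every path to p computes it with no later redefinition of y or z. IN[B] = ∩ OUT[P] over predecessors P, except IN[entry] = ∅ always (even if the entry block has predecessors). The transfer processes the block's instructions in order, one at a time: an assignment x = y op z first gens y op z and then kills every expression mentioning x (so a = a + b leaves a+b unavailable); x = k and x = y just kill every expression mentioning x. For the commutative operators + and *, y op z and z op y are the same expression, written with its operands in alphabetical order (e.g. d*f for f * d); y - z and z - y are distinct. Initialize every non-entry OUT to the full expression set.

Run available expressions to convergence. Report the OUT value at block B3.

Fixpoint table:
  B0:  IN={}  OUT={}
  B1:  IN={}  OUT={d*d}
  B2:  IN={d*d}  OUT={d*d, f-a}
  B3:  IN={d*d, f-a}  OUT={d*d, f-a}

Merge at B3: IN[B3] = OUT[B2] = {d*d, f-a}
Applying B3's transfer function to that IN value gives OUT[B3] (row B3 above).

Answer: {d*d, f-a}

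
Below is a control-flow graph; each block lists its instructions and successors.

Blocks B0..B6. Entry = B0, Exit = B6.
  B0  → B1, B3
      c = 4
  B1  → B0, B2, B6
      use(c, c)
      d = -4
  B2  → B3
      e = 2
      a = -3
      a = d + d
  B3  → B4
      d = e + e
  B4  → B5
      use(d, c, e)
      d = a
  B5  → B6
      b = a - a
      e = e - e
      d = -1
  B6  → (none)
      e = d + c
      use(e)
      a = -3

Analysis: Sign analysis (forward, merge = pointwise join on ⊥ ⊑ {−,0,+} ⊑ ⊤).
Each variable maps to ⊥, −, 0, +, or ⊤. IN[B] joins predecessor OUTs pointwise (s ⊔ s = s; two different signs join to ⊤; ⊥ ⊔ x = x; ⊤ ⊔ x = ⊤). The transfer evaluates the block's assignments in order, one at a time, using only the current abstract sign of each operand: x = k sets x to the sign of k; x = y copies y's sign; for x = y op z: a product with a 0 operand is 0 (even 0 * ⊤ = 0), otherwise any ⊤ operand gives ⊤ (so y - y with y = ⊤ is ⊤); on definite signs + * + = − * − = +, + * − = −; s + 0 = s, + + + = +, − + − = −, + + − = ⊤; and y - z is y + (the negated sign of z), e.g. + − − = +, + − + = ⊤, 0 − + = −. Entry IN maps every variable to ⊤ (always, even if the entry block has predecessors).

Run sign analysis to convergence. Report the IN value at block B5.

Fixpoint table:
  B0: | IN=(all ⊤) | OUT={c:+; rest ⊤}
  B1: | IN={c:+; rest ⊤} | OUT={c:+, d:-; rest ⊤}
  B2: | IN={c:+, d:-; rest ⊤} | OUT={a:-, c:+, d:-, e:+; rest ⊤}
  B3: | IN={c:+; rest ⊤} | OUT={c:+; rest ⊤}
  B4: | IN={c:+; rest ⊤} | OUT={c:+; rest ⊤}
  B5: | IN={c:+; rest ⊤} | OUT={c:+, d:-; rest ⊤}
  B6: | IN={c:+, d:-; rest ⊤} | OUT={a:-, c:+, d:-; rest ⊤}

Merge at B5: IN[B5] = OUT[B4] = {a: ⊤, b: ⊤, c: +, d: ⊤, e: ⊤, f: ⊤}

Answer: {a: ⊤, b: ⊤, c: +, d: ⊤, e: ⊤, f: ⊤}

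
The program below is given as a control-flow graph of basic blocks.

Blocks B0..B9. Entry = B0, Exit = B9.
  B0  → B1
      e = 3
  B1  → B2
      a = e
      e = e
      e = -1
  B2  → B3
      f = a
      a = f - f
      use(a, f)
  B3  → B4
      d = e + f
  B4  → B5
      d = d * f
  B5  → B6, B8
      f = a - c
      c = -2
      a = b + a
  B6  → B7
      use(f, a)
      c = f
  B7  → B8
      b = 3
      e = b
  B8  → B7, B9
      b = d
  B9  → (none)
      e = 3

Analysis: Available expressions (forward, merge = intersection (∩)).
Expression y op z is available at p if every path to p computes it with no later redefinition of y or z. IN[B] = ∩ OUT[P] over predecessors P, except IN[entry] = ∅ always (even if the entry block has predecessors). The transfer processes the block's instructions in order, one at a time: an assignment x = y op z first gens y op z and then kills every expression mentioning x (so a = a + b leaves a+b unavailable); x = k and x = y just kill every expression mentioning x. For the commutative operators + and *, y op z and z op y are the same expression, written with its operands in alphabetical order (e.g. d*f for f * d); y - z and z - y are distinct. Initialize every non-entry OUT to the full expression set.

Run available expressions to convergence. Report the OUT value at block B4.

Fixpoint table:
  B0:   IN={}   OUT={}
  B1:   IN={}   OUT={}
  B2:   IN={}   OUT={f-f}
  B3:   IN={f-f}   OUT={e+f, f-f}
  B4:   IN={e+f, f-f}   OUT={e+f, f-f}
  B5:   IN={e+f, f-f}   OUT={}
  B6:   IN={}   OUT={}
  B7:   IN={}   OUT={}
  B8:   IN={}   OUT={}
  B9:   IN={}   OUT={}

Merge at B4: IN[B4] = OUT[B3] = {e+f, f-f}
Applying B4's transfer function to that IN value gives OUT[B4] (row B4 above).

Answer: {e+f, f-f}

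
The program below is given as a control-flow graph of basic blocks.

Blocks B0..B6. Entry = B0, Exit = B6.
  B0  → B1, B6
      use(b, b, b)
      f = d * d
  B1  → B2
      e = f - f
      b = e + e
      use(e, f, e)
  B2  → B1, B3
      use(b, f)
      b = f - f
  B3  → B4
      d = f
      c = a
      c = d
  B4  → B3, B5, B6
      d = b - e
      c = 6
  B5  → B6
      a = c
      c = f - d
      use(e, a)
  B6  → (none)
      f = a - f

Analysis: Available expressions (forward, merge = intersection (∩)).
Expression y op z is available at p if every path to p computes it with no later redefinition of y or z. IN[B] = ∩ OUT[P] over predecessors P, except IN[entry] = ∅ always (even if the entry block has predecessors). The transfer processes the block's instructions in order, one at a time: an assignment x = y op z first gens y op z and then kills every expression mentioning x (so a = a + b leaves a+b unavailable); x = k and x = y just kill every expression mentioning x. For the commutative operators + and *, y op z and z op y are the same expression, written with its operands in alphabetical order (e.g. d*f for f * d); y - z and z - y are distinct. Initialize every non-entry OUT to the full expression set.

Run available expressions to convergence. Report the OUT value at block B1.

Answer: {d*d, e+e, f-f}

Derivation:
Fixpoint table:
  B0:  IN={}  OUT={d*d}
  B1:  IN={d*d}  OUT={d*d, e+e, f-f}
  B2:  IN={d*d, e+e, f-f}  OUT={d*d, e+e, f-f}
  B3:  IN={e+e, f-f}  OUT={e+e, f-f}
  B4:  IN={e+e, f-f}  OUT={b-e, e+e, f-f}
  B5:  IN={b-e, e+e, f-f}  OUT={b-e, e+e, f-d, f-f}
  B6:  IN={}  OUT={}

Merge at B1: IN[B1] = OUT[B0] ∩ OUT[B2] = {d*d}
Applying B1's transfer function to that IN value gives OUT[B1] (row B1 above).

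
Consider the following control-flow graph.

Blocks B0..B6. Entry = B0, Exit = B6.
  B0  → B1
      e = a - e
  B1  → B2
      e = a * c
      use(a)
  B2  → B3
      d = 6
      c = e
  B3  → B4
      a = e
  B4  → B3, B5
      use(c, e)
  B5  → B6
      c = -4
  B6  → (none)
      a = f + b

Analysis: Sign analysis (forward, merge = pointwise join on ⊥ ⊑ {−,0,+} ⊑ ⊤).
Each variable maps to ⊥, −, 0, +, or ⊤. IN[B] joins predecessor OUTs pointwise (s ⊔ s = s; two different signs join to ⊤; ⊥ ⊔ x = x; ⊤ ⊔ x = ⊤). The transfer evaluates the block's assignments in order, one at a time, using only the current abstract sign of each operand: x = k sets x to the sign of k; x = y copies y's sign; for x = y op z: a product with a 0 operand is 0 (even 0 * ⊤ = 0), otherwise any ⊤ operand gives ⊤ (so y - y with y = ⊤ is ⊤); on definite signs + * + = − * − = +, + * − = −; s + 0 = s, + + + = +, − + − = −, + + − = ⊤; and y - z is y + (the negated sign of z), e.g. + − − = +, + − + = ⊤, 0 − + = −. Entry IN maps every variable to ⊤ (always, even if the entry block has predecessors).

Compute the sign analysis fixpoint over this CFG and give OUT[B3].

Converged values:
  B0:   IN=(all ⊤)   OUT=(all ⊤)
  B1:   IN=(all ⊤)   OUT=(all ⊤)
  B2:   IN=(all ⊤)   OUT={d:+; rest ⊤}
  B3:   IN={d:+; rest ⊤}   OUT={d:+; rest ⊤}
  B4:   IN={d:+; rest ⊤}   OUT={d:+; rest ⊤}
  B5:   IN={d:+; rest ⊤}   OUT={c:-, d:+; rest ⊤}
  B6:   IN={c:-, d:+; rest ⊤}   OUT={c:-, d:+; rest ⊤}

Merge at B3: IN[B3] = OUT[B2] ⊔ OUT[B4] = {a: ⊤, b: ⊤, c: ⊤, d: +, e: ⊤, f: ⊤}
Applying B3's transfer function to that IN value gives OUT[B3] (row B3 above).

Answer: {a: ⊤, b: ⊤, c: ⊤, d: +, e: ⊤, f: ⊤}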